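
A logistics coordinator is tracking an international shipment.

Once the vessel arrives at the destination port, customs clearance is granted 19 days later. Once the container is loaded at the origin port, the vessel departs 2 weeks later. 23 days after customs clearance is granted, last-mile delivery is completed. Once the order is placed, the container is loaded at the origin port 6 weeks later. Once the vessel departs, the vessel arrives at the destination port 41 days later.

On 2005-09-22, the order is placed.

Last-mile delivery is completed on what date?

The order is placed: Sep 22, 2005.
The container is loaded at the origin port: Sep 22, 2005 + 6 weeks = Nov 3, 2005.
The vessel departs: Nov 3, 2005 + 2 weeks = Nov 17, 2005.
The vessel arrives at the destination port: Nov 17, 2005 + 41 days = Dec 28, 2005.
Customs clearance is granted: Dec 28, 2005 + 19 days = Jan 16, 2006.
Last-mile delivery is completed: Jan 16, 2006 + 23 days = Feb 8, 2006.

2006-02-08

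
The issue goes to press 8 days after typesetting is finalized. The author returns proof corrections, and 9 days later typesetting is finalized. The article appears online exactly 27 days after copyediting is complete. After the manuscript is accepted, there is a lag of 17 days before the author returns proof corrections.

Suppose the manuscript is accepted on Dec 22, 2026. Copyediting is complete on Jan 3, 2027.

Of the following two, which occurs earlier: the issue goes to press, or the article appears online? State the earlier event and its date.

The manuscript is accepted: Dec 22, 2026.
The author returns proof corrections: Dec 22, 2026 + 17 days = Jan 8, 2027.
Typesetting is finalized: Jan 8, 2027 + 9 days = Jan 17, 2027.
The issue goes to press: Jan 17, 2027 + 8 days = Jan 25, 2027.
Copyediting is complete: Jan 3, 2027.
The article appears online: Jan 3, 2027 + 27 days = Jan 30, 2027.
Comparing: the issue goes to press on Jan 25, 2027 vs the article appears online on Jan 30, 2027. Earlier: the issue goes to press.

The issue goes to press — Jan 25, 2027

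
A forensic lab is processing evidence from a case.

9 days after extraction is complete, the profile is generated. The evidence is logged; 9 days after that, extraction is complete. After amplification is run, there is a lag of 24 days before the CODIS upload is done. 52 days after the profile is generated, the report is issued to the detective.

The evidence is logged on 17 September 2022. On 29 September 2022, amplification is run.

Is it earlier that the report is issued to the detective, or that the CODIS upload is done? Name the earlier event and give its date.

The CODIS upload is done — 23 October 2022

The evidence is logged: Sep 17, 2022.
Extraction is complete: Sep 17, 2022 + 9 days = Sep 26, 2022.
The profile is generated: Sep 26, 2022 + 9 days = Oct 5, 2022.
The report is issued to the detective: Oct 5, 2022 + 52 days = Nov 26, 2022.
Amplification is run: Sep 29, 2022.
The CODIS upload is done: Sep 29, 2022 + 24 days = Oct 23, 2022.
Comparing: the report is issued to the detective on Nov 26, 2022 vs the CODIS upload is done on Oct 23, 2022. Earlier: the CODIS upload is done.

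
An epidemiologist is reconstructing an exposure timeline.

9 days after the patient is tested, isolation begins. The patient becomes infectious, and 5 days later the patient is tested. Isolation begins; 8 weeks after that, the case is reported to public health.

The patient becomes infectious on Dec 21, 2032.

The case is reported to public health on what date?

Mar 1, 2033

The patient becomes infectious: Dec 21, 2032.
The patient is tested: Dec 21, 2032 + 5 days = Dec 26, 2032.
Isolation begins: Dec 26, 2032 + 9 days = Jan 4, 2033.
The case is reported to public health: Jan 4, 2033 + 8 weeks = Mar 1, 2033.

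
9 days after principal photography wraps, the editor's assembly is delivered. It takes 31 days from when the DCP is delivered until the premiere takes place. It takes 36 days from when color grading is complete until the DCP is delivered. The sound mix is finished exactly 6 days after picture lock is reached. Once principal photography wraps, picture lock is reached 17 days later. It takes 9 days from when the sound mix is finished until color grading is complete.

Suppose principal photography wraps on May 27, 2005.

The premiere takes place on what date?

Principal photography wraps: May 27, 2005.
Picture lock is reached: May 27, 2005 + 17 days = Jun 13, 2005.
The sound mix is finished: Jun 13, 2005 + 6 days = Jun 19, 2005.
Color grading is complete: Jun 19, 2005 + 9 days = Jun 28, 2005.
The DCP is delivered: Jun 28, 2005 + 36 days = Aug 3, 2005.
The premiere takes place: Aug 3, 2005 + 31 days = Sep 3, 2005.

September 3, 2005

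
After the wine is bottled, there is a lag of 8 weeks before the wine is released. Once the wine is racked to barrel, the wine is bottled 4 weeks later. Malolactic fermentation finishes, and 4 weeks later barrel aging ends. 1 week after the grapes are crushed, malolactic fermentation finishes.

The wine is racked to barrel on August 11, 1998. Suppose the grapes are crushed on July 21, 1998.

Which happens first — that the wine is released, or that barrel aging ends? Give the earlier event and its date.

The wine is racked to barrel: Aug 11, 1998.
The wine is bottled: Aug 11, 1998 + 4 weeks = Sep 8, 1998.
The wine is released: Sep 8, 1998 + 8 weeks = Nov 3, 1998.
The grapes are crushed: Jul 21, 1998.
Malolactic fermentation finishes: Jul 21, 1998 + 1 week = Jul 28, 1998.
Barrel aging ends: Jul 28, 1998 + 4 weeks = Aug 25, 1998.
Comparing: the wine is released on Nov 3, 1998 vs barrel aging ends on Aug 25, 1998. Earlier: barrel aging ends.

Barrel aging ends — August 25, 1998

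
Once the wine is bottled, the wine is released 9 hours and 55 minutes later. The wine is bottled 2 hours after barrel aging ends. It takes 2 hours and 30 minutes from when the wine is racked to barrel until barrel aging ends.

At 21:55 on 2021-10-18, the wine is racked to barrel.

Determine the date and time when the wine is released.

The wine is racked to barrel: 21:55 Oct 18, 2021.
Barrel aging ends: 21:55 Oct 18, 2021 + 2h30m = 00:25 Oct 19, 2021.
The wine is bottled: 00:25 Oct 19, 2021 + 2h = 02:25 Oct 19, 2021.
The wine is released: 02:25 Oct 19, 2021 + 9h55m = 12:20 Oct 19, 2021.

12:20 on 2021-10-19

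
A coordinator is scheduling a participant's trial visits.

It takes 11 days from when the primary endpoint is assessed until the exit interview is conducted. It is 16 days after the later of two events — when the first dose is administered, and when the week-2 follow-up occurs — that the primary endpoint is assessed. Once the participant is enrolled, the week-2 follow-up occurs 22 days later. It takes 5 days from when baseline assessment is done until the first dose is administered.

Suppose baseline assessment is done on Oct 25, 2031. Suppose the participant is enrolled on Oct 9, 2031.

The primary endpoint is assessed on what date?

Nov 16, 2031

Baseline assessment is done: Oct 25, 2031.
The first dose is administered: Oct 25, 2031 + 5 days = Oct 30, 2031.
The participant is enrolled: Oct 9, 2031.
The week-2 follow-up occurs: Oct 9, 2031 + 22 days = Oct 31, 2031.
Both prerequisites met — the first dose is administered (Oct 30, 2031), the week-2 follow-up occurs (Oct 31, 2031); the later is Oct 31, 2031.
The primary endpoint is assessed: Oct 31, 2031 + 16 days = Nov 16, 2031.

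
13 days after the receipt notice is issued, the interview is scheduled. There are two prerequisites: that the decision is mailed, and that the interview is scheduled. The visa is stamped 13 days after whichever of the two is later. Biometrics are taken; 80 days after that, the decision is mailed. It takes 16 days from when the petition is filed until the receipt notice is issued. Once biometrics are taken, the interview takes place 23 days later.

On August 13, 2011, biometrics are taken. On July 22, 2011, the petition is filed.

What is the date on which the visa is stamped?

November 14, 2011

Biometrics are taken: Aug 13, 2011.
The decision is mailed: Aug 13, 2011 + 80 days = Nov 1, 2011.
The petition is filed: Jul 22, 2011.
The receipt notice is issued: Jul 22, 2011 + 16 days = Aug 7, 2011.
The interview is scheduled: Aug 7, 2011 + 13 days = Aug 20, 2011.
Both prerequisites met — the decision is mailed (Nov 1, 2011), the interview is scheduled (Aug 20, 2011); the later is Nov 1, 2011.
The visa is stamped: Nov 1, 2011 + 13 days = Nov 14, 2011.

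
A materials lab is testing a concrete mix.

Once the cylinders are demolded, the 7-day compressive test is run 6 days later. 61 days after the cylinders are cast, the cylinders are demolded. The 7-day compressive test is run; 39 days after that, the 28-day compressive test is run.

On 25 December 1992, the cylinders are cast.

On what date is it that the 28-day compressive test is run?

10 April 1993

The cylinders are cast: Dec 25, 1992.
The cylinders are demolded: Dec 25, 1992 + 61 days = Feb 24, 1993.
The 7-day compressive test is run: Feb 24, 1993 + 6 days = Mar 2, 1993.
The 28-day compressive test is run: Mar 2, 1993 + 39 days = Apr 10, 1993.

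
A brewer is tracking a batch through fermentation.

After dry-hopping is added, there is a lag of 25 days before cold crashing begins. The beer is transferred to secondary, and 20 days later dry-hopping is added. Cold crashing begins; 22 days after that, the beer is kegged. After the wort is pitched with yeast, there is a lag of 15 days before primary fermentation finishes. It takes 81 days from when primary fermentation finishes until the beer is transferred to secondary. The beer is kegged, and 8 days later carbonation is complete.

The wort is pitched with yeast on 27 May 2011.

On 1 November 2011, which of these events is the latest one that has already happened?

The wort is pitched with yeast: May 27, 2011.
Primary fermentation finishes: May 27, 2011 + 15 days = Jun 11, 2011.
The beer is transferred to secondary: Jun 11, 2011 + 81 days = Aug 31, 2011.
Dry-hopping is added: Aug 31, 2011 + 20 days = Sep 20, 2011.
Cold crashing begins: Sep 20, 2011 + 25 days = Oct 15, 2011.
The beer is kegged: Oct 15, 2011 + 22 days = Nov 6, 2011.
Carbonation is complete: Nov 6, 2011 + 8 days = Nov 14, 2011.
Nov 1, 2011 falls between when cold crashing begins (Oct 15, 2011) and when the beer is kegged (Nov 6, 2011).

Cold crashing begins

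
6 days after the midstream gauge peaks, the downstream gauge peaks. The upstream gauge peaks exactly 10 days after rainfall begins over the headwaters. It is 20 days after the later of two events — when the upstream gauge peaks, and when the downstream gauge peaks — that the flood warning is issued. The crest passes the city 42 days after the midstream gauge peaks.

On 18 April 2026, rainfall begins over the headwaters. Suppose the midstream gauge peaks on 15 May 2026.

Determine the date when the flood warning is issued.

Rainfall begins over the headwaters: Apr 18, 2026.
The upstream gauge peaks: Apr 18, 2026 + 10 days = Apr 28, 2026.
The midstream gauge peaks: May 15, 2026.
The downstream gauge peaks: May 15, 2026 + 6 days = May 21, 2026.
Both prerequisites met — the upstream gauge peaks (Apr 28, 2026), the downstream gauge peaks (May 21, 2026); the later is May 21, 2026.
The flood warning is issued: May 21, 2026 + 20 days = Jun 10, 2026.

10 June 2026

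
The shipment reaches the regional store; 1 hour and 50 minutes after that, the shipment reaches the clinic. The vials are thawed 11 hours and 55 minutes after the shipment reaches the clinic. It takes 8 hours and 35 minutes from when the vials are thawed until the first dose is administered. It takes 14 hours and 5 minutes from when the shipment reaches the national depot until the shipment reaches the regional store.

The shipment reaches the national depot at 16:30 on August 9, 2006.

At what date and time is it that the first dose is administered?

04:55 on August 11, 2006

The shipment reaches the national depot: 16:30 Aug 9, 2006.
The shipment reaches the regional store: 16:30 Aug 9, 2006 + 14h05m = 06:35 Aug 10, 2006.
The shipment reaches the clinic: 06:35 Aug 10, 2006 + 1h50m = 08:25 Aug 10, 2006.
The vials are thawed: 08:25 Aug 10, 2006 + 11h55m = 20:20 Aug 10, 2006.
The first dose is administered: 20:20 Aug 10, 2006 + 8h35m = 04:55 Aug 11, 2006.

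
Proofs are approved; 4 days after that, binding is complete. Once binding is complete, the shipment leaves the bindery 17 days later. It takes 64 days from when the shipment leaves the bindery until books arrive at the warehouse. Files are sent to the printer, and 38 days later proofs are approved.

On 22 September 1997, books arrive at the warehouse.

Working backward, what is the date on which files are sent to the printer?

22 May 1997

Books arrive at the warehouse: Sep 22, 1997.
The shipment leaves the bindery: Sep 22, 1997 − 64 days = Jul 20, 1997.
Binding is complete: Jul 20, 1997 − 17 days = Jul 3, 1997.
Proofs are approved: Jul 3, 1997 − 4 days = Jun 29, 1997.
Files are sent to the printer: Jun 29, 1997 − 38 days = May 22, 1997.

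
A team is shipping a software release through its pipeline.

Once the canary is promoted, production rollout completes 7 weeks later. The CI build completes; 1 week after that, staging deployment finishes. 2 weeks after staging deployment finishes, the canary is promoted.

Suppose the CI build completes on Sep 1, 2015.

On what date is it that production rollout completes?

The CI build completes: Sep 1, 2015.
Staging deployment finishes: Sep 1, 2015 + 1 week = Sep 8, 2015.
The canary is promoted: Sep 8, 2015 + 2 weeks = Sep 22, 2015.
Production rollout completes: Sep 22, 2015 + 7 weeks = Nov 10, 2015.

Nov 10, 2015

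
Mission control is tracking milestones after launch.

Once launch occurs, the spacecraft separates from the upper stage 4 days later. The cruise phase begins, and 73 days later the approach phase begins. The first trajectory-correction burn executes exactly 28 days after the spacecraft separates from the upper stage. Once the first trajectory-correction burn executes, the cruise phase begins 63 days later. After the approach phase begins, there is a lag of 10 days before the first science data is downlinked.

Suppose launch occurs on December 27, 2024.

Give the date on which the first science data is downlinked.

Launch occurs: Dec 27, 2024.
The spacecraft separates from the upper stage: Dec 27, 2024 + 4 days = Dec 31, 2024.
The first trajectory-correction burn executes: Dec 31, 2024 + 28 days = Jan 28, 2025.
The cruise phase begins: Jan 28, 2025 + 63 days = Apr 1, 2025.
The approach phase begins: Apr 1, 2025 + 73 days = Jun 13, 2025.
The first science data is downlinked: Jun 13, 2025 + 10 days = Jun 23, 2025.

June 23, 2025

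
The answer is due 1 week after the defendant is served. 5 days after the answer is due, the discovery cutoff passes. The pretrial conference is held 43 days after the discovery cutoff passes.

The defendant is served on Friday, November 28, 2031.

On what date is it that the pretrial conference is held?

Thursday, January 22, 2032

The defendant is served: Nov 28, 2031.
The answer is due: Nov 28, 2031 + 1 week = Dec 5, 2031.
The discovery cutoff passes: Dec 5, 2031 + 5 days = Dec 10, 2031.
The pretrial conference is held: Dec 10, 2031 + 43 days = Jan 22, 2032.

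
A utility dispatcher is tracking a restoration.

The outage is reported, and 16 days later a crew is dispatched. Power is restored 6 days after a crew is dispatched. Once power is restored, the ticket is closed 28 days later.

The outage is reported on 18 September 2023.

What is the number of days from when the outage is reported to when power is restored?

Causal path: the outage is reported → a crew is dispatched → power is restored.
Total delay along the path: 16 + 6 = 22 days.

22 days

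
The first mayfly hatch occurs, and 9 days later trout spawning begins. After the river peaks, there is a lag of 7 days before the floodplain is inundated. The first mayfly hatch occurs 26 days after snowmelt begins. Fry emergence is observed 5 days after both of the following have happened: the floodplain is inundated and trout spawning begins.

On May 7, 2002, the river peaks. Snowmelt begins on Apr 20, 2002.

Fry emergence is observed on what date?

The river peaks: May 7, 2002.
The floodplain is inundated: May 7, 2002 + 7 days = May 14, 2002.
Snowmelt begins: Apr 20, 2002.
The first mayfly hatch occurs: Apr 20, 2002 + 26 days = May 16, 2002.
Trout spawning begins: May 16, 2002 + 9 days = May 25, 2002.
Both prerequisites met — the floodplain is inundated (May 14, 2002), trout spawning begins (May 25, 2002); the later is May 25, 2002.
Fry emergence is observed: May 25, 2002 + 5 days = May 30, 2002.

May 30, 2002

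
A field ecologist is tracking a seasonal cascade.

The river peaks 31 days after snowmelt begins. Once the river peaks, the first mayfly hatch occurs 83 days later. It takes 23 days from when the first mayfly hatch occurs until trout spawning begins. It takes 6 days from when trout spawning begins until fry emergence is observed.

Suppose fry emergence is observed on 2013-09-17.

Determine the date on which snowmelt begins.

2013-04-27

Fry emergence is observed: Sep 17, 2013.
Trout spawning begins: Sep 17, 2013 − 6 days = Sep 11, 2013.
The first mayfly hatch occurs: Sep 11, 2013 − 23 days = Aug 19, 2013.
The river peaks: Aug 19, 2013 − 83 days = May 28, 2013.
Snowmelt begins: May 28, 2013 − 31 days = Apr 27, 2013.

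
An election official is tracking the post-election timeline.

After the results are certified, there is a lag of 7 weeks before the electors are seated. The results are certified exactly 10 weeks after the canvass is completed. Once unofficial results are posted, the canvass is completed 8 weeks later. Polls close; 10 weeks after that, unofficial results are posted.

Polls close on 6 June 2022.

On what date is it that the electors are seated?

6 February 2023

Polls close: Jun 6, 2022.
Unofficial results are posted: Jun 6, 2022 + 10 weeks = Aug 15, 2022.
The canvass is completed: Aug 15, 2022 + 8 weeks = Oct 10, 2022.
The results are certified: Oct 10, 2022 + 10 weeks = Dec 19, 2022.
The electors are seated: Dec 19, 2022 + 7 weeks = Feb 6, 2023.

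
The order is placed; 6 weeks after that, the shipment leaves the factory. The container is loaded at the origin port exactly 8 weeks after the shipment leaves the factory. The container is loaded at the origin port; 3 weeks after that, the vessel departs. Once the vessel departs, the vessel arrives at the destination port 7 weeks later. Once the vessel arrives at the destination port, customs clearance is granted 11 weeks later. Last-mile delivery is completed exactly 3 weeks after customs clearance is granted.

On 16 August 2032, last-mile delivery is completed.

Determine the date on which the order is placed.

24 November 2031

Last-mile delivery is completed: Aug 16, 2032.
Customs clearance is granted: Aug 16, 2032 − 3 weeks = Jul 26, 2032.
The vessel arrives at the destination port: Jul 26, 2032 − 11 weeks = May 10, 2032.
The vessel departs: May 10, 2032 − 7 weeks = Mar 22, 2032.
The container is loaded at the origin port: Mar 22, 2032 − 3 weeks = Mar 1, 2032.
The shipment leaves the factory: Mar 1, 2032 − 8 weeks = Jan 5, 2032.
The order is placed: Jan 5, 2032 − 6 weeks = Nov 24, 2031.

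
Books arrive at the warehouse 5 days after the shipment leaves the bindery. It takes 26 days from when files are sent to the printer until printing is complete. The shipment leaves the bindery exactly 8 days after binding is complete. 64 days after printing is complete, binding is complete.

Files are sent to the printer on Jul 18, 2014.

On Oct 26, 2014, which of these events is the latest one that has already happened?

The shipment leaves the bindery

Files are sent to the printer: Jul 18, 2014.
Printing is complete: Jul 18, 2014 + 26 days = Aug 13, 2014.
Binding is complete: Aug 13, 2014 + 64 days = Oct 16, 2014.
The shipment leaves the bindery: Oct 16, 2014 + 8 days = Oct 24, 2014.
Books arrive at the warehouse: Oct 24, 2014 + 5 days = Oct 29, 2014.
Oct 26, 2014 falls between when the shipment leaves the bindery (Oct 24, 2014) and when books arrive at the warehouse (Oct 29, 2014).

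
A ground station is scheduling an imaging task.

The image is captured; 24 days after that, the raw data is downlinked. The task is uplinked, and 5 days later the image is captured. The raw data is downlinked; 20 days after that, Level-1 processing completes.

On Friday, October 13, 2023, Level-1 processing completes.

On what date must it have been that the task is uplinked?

Level-1 processing completes: Oct 13, 2023.
The raw data is downlinked: Oct 13, 2023 − 20 days = Sep 23, 2023.
The image is captured: Sep 23, 2023 − 24 days = Aug 30, 2023.
The task is uplinked: Aug 30, 2023 − 5 days = Aug 25, 2023.

Friday, August 25, 2023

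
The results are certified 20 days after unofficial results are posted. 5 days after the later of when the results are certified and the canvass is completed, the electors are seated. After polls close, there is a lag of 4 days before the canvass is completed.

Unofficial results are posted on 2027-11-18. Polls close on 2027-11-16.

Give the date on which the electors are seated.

Unofficial results are posted: Nov 18, 2027.
The results are certified: Nov 18, 2027 + 20 days = Dec 8, 2027.
Polls close: Nov 16, 2027.
The canvass is completed: Nov 16, 2027 + 4 days = Nov 20, 2027.
Both prerequisites met — the results are certified (Dec 8, 2027), the canvass is completed (Nov 20, 2027); the later is Dec 8, 2027.
The electors are seated: Dec 8, 2027 + 5 days = Dec 13, 2027.

2027-12-13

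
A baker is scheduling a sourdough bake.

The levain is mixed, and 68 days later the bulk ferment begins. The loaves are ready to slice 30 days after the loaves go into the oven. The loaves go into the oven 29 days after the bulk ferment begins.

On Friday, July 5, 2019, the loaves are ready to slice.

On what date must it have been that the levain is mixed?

The loaves are ready to slice: Jul 5, 2019.
The loaves go into the oven: Jul 5, 2019 − 30 days = Jun 5, 2019.
The bulk ferment begins: Jun 5, 2019 − 29 days = May 7, 2019.
The levain is mixed: May 7, 2019 − 68 days = Feb 28, 2019.

Thursday, February 28, 2019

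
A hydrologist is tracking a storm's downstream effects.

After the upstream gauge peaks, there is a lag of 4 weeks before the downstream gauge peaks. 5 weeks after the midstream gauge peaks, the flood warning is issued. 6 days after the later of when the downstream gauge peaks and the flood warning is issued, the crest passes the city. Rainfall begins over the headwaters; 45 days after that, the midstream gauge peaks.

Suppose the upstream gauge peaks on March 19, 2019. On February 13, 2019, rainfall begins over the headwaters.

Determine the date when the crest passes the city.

The upstream gauge peaks: Mar 19, 2019.
The downstream gauge peaks: Mar 19, 2019 + 4 weeks = Apr 16, 2019.
Rainfall begins over the headwaters: Feb 13, 2019.
The midstream gauge peaks: Feb 13, 2019 + 45 days = Mar 30, 2019.
The flood warning is issued: Mar 30, 2019 + 5 weeks = May 4, 2019.
Both prerequisites met — the downstream gauge peaks (Apr 16, 2019), the flood warning is issued (May 4, 2019); the later is May 4, 2019.
The crest passes the city: May 4, 2019 + 6 days = May 10, 2019.

May 10, 2019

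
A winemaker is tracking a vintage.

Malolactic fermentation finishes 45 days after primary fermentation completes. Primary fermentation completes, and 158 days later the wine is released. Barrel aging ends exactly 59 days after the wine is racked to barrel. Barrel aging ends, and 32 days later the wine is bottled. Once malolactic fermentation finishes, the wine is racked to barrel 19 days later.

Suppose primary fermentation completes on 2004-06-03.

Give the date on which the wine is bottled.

Primary fermentation completes: Jun 3, 2004.
Malolactic fermentation finishes: Jun 3, 2004 + 45 days = Jul 18, 2004.
The wine is racked to barrel: Jul 18, 2004 + 19 days = Aug 6, 2004.
Barrel aging ends: Aug 6, 2004 + 59 days = Oct 4, 2004.
The wine is bottled: Oct 4, 2004 + 32 days = Nov 5, 2004.

2004-11-05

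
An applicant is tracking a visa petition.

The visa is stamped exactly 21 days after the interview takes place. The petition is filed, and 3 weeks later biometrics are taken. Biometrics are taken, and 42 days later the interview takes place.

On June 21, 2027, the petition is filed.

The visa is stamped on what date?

The petition is filed: Jun 21, 2027.
Biometrics are taken: Jun 21, 2027 + 3 weeks = Jul 12, 2027.
The interview takes place: Jul 12, 2027 + 42 days = Aug 23, 2027.
The visa is stamped: Aug 23, 2027 + 21 days = Sep 13, 2027.

September 13, 2027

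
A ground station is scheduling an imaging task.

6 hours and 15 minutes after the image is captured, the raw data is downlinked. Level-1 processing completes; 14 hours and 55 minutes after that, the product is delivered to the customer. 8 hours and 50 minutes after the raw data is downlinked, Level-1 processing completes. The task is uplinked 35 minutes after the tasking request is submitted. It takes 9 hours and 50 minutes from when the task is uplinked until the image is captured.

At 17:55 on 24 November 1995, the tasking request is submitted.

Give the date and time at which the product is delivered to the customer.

The tasking request is submitted: 17:55 Nov 24, 1995.
The task is uplinked: 17:55 Nov 24, 1995 + 35m = 18:30 Nov 24, 1995.
The image is captured: 18:30 Nov 24, 1995 + 9h50m = 04:20 Nov 25, 1995.
The raw data is downlinked: 04:20 Nov 25, 1995 + 6h15m = 10:35 Nov 25, 1995.
Level-1 processing completes: 10:35 Nov 25, 1995 + 8h50m = 19:25 Nov 25, 1995.
The product is delivered to the customer: 19:25 Nov 25, 1995 + 14h55m = 10:20 Nov 26, 1995.

10:20 on 26 November 1995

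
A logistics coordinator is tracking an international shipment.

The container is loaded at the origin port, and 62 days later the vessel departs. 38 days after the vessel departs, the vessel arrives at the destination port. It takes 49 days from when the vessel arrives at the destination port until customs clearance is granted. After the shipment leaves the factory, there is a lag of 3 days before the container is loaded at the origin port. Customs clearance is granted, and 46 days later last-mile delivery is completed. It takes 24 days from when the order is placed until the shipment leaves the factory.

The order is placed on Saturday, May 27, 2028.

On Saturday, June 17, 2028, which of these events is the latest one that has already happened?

The order is placed

The order is placed: May 27, 2028.
The shipment leaves the factory: May 27, 2028 + 24 days = Jun 20, 2028.
The container is loaded at the origin port: Jun 20, 2028 + 3 days = Jun 23, 2028.
The vessel departs: Jun 23, 2028 + 62 days = Aug 24, 2028.
The vessel arrives at the destination port: Aug 24, 2028 + 38 days = Oct 1, 2028.
Customs clearance is granted: Oct 1, 2028 + 49 days = Nov 19, 2028.
Last-mile delivery is completed: Nov 19, 2028 + 46 days = Jan 4, 2029.
Jun 17, 2028 falls between when the order is placed (May 27, 2028) and when the shipment leaves the factory (Jun 20, 2028).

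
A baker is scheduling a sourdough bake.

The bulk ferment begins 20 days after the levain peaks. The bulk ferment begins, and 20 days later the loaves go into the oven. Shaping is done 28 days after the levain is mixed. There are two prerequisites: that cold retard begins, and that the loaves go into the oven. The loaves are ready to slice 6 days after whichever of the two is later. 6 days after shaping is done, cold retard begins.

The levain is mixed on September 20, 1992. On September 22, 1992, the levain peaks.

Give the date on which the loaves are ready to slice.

November 7, 1992

The levain is mixed: Sep 20, 1992.
Shaping is done: Sep 20, 1992 + 28 days = Oct 18, 1992.
Cold retard begins: Oct 18, 1992 + 6 days = Oct 24, 1992.
The levain peaks: Sep 22, 1992.
The bulk ferment begins: Sep 22, 1992 + 20 days = Oct 12, 1992.
The loaves go into the oven: Oct 12, 1992 + 20 days = Nov 1, 1992.
Both prerequisites met — cold retard begins (Oct 24, 1992), the loaves go into the oven (Nov 1, 1992); the later is Nov 1, 1992.
The loaves are ready to slice: Nov 1, 1992 + 6 days = Nov 7, 1992.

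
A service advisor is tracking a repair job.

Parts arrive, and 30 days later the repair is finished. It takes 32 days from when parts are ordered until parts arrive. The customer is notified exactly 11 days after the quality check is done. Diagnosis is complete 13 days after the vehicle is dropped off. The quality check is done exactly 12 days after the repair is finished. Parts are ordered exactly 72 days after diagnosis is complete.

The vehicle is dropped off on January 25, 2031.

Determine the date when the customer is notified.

July 14, 2031

The vehicle is dropped off: Jan 25, 2031.
Diagnosis is complete: Jan 25, 2031 + 13 days = Feb 7, 2031.
Parts are ordered: Feb 7, 2031 + 72 days = Apr 20, 2031.
Parts arrive: Apr 20, 2031 + 32 days = May 22, 2031.
The repair is finished: May 22, 2031 + 30 days = Jun 21, 2031.
The quality check is done: Jun 21, 2031 + 12 days = Jul 3, 2031.
The customer is notified: Jul 3, 2031 + 11 days = Jul 14, 2031.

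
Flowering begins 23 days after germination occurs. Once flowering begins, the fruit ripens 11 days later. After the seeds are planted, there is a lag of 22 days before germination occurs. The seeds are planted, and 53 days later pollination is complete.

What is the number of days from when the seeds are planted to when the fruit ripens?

Causal path: the seeds are planted → germination occurs → flowering begins → the fruit ripens.
Total delay along the path: 22 + 23 + 11 = 56 days.

56 days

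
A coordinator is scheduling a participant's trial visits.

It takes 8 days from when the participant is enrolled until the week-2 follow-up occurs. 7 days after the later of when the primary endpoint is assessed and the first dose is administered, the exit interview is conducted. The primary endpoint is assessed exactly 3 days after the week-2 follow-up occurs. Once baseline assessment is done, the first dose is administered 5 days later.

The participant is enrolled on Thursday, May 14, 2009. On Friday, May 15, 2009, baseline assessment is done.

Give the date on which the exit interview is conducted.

The participant is enrolled: May 14, 2009.
The week-2 follow-up occurs: May 14, 2009 + 8 days = May 22, 2009.
The primary endpoint is assessed: May 22, 2009 + 3 days = May 25, 2009.
Baseline assessment is done: May 15, 2009.
The first dose is administered: May 15, 2009 + 5 days = May 20, 2009.
Both prerequisites met — the primary endpoint is assessed (May 25, 2009), the first dose is administered (May 20, 2009); the later is May 25, 2009.
The exit interview is conducted: May 25, 2009 + 7 days = Jun 1, 2009.

Monday, June 1, 2009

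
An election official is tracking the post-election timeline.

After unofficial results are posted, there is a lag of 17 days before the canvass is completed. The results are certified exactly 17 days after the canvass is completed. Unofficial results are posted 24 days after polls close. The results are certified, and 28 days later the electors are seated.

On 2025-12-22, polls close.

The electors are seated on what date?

Polls close: Dec 22, 2025.
Unofficial results are posted: Dec 22, 2025 + 24 days = Jan 15, 2026.
The canvass is completed: Jan 15, 2026 + 17 days = Feb 1, 2026.
The results are certified: Feb 1, 2026 + 17 days = Feb 18, 2026.
The electors are seated: Feb 18, 2026 + 28 days = Mar 18, 2026.

2026-03-18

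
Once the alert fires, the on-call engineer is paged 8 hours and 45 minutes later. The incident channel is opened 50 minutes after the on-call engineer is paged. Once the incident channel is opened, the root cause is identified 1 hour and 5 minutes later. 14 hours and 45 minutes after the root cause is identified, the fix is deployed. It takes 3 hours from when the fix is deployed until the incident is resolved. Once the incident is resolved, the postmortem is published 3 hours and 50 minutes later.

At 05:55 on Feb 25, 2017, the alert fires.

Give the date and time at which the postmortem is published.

14:10 on Feb 26, 2017

The alert fires: 05:55 Feb 25, 2017.
The on-call engineer is paged: 05:55 Feb 25, 2017 + 8h45m = 14:40 Feb 25, 2017.
The incident channel is opened: 14:40 Feb 25, 2017 + 50m = 15:30 Feb 25, 2017.
The root cause is identified: 15:30 Feb 25, 2017 + 1h05m = 16:35 Feb 25, 2017.
The fix is deployed: 16:35 Feb 25, 2017 + 14h45m = 07:20 Feb 26, 2017.
The incident is resolved: 07:20 Feb 26, 2017 + 3h = 10:20 Feb 26, 2017.
The postmortem is published: 10:20 Feb 26, 2017 + 3h50m = 14:10 Feb 26, 2017.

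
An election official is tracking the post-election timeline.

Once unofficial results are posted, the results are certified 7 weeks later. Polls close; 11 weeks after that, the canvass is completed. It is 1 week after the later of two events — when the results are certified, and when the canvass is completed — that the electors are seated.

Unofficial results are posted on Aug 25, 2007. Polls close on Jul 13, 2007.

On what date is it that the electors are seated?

Unofficial results are posted: Aug 25, 2007.
The results are certified: Aug 25, 2007 + 7 weeks = Oct 13, 2007.
Polls close: Jul 13, 2007.
The canvass is completed: Jul 13, 2007 + 11 weeks = Sep 28, 2007.
Both prerequisites met — the results are certified (Oct 13, 2007), the canvass is completed (Sep 28, 2007); the later is Oct 13, 2007.
The electors are seated: Oct 13, 2007 + 1 week = Oct 20, 2007.

Oct 20, 2007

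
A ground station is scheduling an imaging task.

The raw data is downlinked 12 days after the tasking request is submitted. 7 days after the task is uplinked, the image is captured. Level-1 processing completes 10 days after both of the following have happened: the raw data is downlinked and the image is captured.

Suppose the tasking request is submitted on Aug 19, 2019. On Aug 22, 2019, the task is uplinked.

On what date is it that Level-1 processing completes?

The tasking request is submitted: Aug 19, 2019.
The raw data is downlinked: Aug 19, 2019 + 12 days = Aug 31, 2019.
The task is uplinked: Aug 22, 2019.
The image is captured: Aug 22, 2019 + 7 days = Aug 29, 2019.
Both prerequisites met — the raw data is downlinked (Aug 31, 2019), the image is captured (Aug 29, 2019); the later is Aug 31, 2019.
Level-1 processing completes: Aug 31, 2019 + 10 days = Sep 10, 2019.

Sep 10, 2019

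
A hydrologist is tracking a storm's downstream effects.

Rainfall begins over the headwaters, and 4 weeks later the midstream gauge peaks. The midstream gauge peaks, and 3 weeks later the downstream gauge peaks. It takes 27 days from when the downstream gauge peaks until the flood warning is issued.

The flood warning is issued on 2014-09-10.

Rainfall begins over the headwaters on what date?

The flood warning is issued: Sep 10, 2014.
The downstream gauge peaks: Sep 10, 2014 − 27 days = Aug 14, 2014.
The midstream gauge peaks: Aug 14, 2014 − 3 weeks = Jul 24, 2014.
Rainfall begins over the headwaters: Jul 24, 2014 − 4 weeks = Jun 26, 2014.

2014-06-26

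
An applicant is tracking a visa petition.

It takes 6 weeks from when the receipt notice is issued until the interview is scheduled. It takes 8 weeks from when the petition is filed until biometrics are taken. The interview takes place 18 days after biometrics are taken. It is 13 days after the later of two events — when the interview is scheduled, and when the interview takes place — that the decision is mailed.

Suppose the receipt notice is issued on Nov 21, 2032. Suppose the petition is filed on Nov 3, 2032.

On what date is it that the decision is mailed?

Jan 29, 2033

The receipt notice is issued: Nov 21, 2032.
The interview is scheduled: Nov 21, 2032 + 6 weeks = Jan 2, 2033.
The petition is filed: Nov 3, 2032.
Biometrics are taken: Nov 3, 2032 + 8 weeks = Dec 29, 2032.
The interview takes place: Dec 29, 2032 + 18 days = Jan 16, 2033.
Both prerequisites met — the interview is scheduled (Jan 2, 2033), the interview takes place (Jan 16, 2033); the later is Jan 16, 2033.
The decision is mailed: Jan 16, 2033 + 13 days = Jan 29, 2033.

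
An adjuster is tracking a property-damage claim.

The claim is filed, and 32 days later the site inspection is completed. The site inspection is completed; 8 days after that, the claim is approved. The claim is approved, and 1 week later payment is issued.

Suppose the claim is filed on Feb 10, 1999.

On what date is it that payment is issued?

The claim is filed: Feb 10, 1999.
The site inspection is completed: Feb 10, 1999 + 32 days = Mar 14, 1999.
The claim is approved: Mar 14, 1999 + 8 days = Mar 22, 1999.
Payment is issued: Mar 22, 1999 + 1 week = Mar 29, 1999.

Mar 29, 1999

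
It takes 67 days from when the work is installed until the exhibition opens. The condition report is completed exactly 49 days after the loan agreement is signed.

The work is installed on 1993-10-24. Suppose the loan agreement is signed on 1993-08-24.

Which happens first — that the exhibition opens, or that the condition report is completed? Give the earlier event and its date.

The condition report is completed — 1993-10-12

The work is installed: Oct 24, 1993.
The exhibition opens: Oct 24, 1993 + 67 days = Dec 30, 1993.
The loan agreement is signed: Aug 24, 1993.
The condition report is completed: Aug 24, 1993 + 49 days = Oct 12, 1993.
Comparing: the exhibition opens on Dec 30, 1993 vs the condition report is completed on Oct 12, 1993. Earlier: the condition report is completed.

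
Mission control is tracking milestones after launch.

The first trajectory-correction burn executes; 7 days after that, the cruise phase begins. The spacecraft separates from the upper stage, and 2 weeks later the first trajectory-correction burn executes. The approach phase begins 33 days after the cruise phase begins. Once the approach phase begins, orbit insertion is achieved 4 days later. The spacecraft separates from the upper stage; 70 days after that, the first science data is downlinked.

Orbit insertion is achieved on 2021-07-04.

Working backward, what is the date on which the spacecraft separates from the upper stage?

Orbit insertion is achieved: Jul 4, 2021.
The approach phase begins: Jul 4, 2021 − 4 days = Jun 30, 2021.
The cruise phase begins: Jun 30, 2021 − 33 days = May 28, 2021.
The first trajectory-correction burn executes: May 28, 2021 − 7 days = May 21, 2021.
The spacecraft separates from the upper stage: May 21, 2021 − 2 weeks = May 7, 2021.

2021-05-07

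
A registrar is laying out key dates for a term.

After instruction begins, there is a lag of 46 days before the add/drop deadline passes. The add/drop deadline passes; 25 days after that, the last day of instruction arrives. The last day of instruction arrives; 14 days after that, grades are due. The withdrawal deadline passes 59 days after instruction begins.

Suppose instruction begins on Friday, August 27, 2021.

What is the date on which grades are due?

Saturday, November 20, 2021

Instruction begins: Aug 27, 2021.
The add/drop deadline passes: Aug 27, 2021 + 46 days = Oct 12, 2021.
The last day of instruction arrives: Oct 12, 2021 + 25 days = Nov 6, 2021.
Grades are due: Nov 6, 2021 + 14 days = Nov 20, 2021.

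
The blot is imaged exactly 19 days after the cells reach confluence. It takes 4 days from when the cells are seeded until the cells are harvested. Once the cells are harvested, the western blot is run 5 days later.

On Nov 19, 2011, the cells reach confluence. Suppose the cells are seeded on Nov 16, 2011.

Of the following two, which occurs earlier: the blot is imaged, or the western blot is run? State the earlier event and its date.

The cells reach confluence: Nov 19, 2011.
The blot is imaged: Nov 19, 2011 + 19 days = Dec 8, 2011.
The cells are seeded: Nov 16, 2011.
The cells are harvested: Nov 16, 2011 + 4 days = Nov 20, 2011.
The western blot is run: Nov 20, 2011 + 5 days = Nov 25, 2011.
Comparing: the blot is imaged on Dec 8, 2011 vs the western blot is run on Nov 25, 2011. Earlier: the western blot is run.

The western blot is run — Nov 25, 2011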